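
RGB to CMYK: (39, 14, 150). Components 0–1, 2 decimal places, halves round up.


R'=39/255≈0.1529, G'=14/255≈0.0549, B'=150/255≈0.5882
K = 1 - max(R',G',B') = 1 - 150/255 = 105/255 = 0.41176… → 0.41
(1-R'-K)/(1-K) simplifies to (max-R)/max with max = 150:
C = (150-39)/150 = 111/150 = 0.74 → 0.74
M = (150-14)/150 = 136/150 = 0.90666… → 0.91
Y = (150-150)/150 = 0/150 = 0 → 0.00
= CMYK(0.74, 0.91, 0.00, 0.41)


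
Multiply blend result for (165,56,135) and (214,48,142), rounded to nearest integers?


Multiply: C = A×B/255, rounded to nearest integer
R: 165×214/255 = 35310/255 ≈ 138.471 → 138
G: 56×48/255 = 2688/255 ≈ 10.541 → 11
B: 135×142/255 = 19170/255 ≈ 75.176 → 75
= RGB(138, 11, 75)


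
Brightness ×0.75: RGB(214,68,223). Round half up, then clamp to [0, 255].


Multiply each channel by 0.75, round half up, clamp to [0, 255]
R: 214×0.75 = 160.5 → round → 161
G: 68×0.75 = 51
B: 223×0.75 = 167.25 → round → 167
= RGB(161, 51, 167)


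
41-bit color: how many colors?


Colors = 2^bits = 2^41
= 2,199,023,255,552 colors


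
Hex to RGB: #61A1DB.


61 → 97 (R)
A1 → 161 (G)
DB → 219 (B)
= RGB(97, 161, 219)


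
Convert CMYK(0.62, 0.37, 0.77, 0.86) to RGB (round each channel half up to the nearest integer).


R = 255 × (1-C) × (1-K) = 255 × 0.38 × 0.14 = 13.566 → 14
G = 255 × (1-M) × (1-K) = 255 × 0.63 × 0.14 = 22.491 → 22
B = 255 × (1-Y) × (1-K) = 255 × 0.23 × 0.14 = 8.211 → 8
= RGB(14, 22, 8)


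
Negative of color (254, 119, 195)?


Invert: (255-R, 255-G, 255-B)
R: 255-254 = 1
G: 255-119 = 136
B: 255-195 = 60
= RGB(1, 136, 60)


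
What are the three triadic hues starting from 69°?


Triadic: equally spaced at 120° intervals
H1 = 69°
H2 = (69 + 120) mod 360 = 189°
H3 = (69 + 240) mod 360 = 309°
Triadic = 69°, 189°, 309°


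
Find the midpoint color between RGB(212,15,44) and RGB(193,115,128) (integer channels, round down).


Midpoint: each channel = ⌊(C₁+C₂)/2⌋
R: ⌊(212+193)/2⌋ = 202
G: ⌊(15+115)/2⌋ = 65
B: ⌊(44+128)/2⌋ = 86
= RGB(202, 65, 86)


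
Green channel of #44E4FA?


Color: #44E4FA
R = 44 = 68
G = E4 = 228
B = FA = 250
Green = 228


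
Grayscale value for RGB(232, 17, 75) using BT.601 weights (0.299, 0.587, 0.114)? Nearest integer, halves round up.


Gray = 0.299×R + 0.587×G + 0.114×B
Gray = 0.299×232 + 0.587×17 + 0.114×75
Gray = 69.368 + 9.979 + 8.550
Gray = 87.897 → round half up → 88
Gray = 88


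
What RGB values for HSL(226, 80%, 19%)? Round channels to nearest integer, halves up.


H=226°, S=0.80, L=0.19
C = (1-|2L-1|)×S = (1-|-0.62|)×0.80 = 0.304
H' = H/60 = 226/60 ≈ 3.7667; X = C×(1-|H' mod 2 - 1|) ≈ 0.0709
m = L - C/2 = 0.19 - 0.152 = 0.038
Sector ⌊H'⌋ = 3 → (R',G',B') = (0.0, ≈0.0709, 0.304)
RGB = ((R'+m)×255, (G'+m)×255, (B'+m)×255) = (9.69, 27.778, 87.21)
Round half up → RGB(10, 28, 87)


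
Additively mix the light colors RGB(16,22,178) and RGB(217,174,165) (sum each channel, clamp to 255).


Additive: each channel = min(255, C₁+C₂)
R: 16+217 = 233 → 233
G: 22+174 = 196 → 196
B: 178+165 = 343 → 255
= RGB(233, 196, 255)


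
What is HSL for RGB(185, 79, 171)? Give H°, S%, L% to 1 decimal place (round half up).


Normalize: R'=185/255≈0.7255, G'=79/255≈0.3098, B'=171/255≈0.6706
Max=185/255, Min=79/255, Δ=Max-Min=106/255
L = (Max+Min)/2 = (185+79)/510 = 264/510 = 0.51764… → L = 51.8%
L > 0.5 → S = Δ/(2-Max-Min) = 106/(510-185-79) = 106/246 = 0.43089… → S = 43.1%
(the 1/255 factors cancel in S and H, so raw channel differences can be used)
Max is R' → H = 60 × (((G-B)/Δ) mod 6) = 60 × (((79-171)/106) mod 6)
  (-92)/106 = -0.8679…; negative, so add 6 → 5.1320…
  H = 60 × 5.1320… = 307.924…° → H = 307.9°
= HSL(307.9°, 43.1%, 51.8%)


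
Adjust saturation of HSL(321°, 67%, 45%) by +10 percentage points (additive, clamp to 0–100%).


Original S = 67%
Adjustment = +10 percentage points
New S = 67 + (10) = 77
Clamp to [0, 100] → 77
= HSL(321°, 77%, 45%)


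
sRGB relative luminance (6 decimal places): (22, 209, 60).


Linearize each channel (sRGB transfer function): c = v/255; c_lin = c/12.92 if c ≤ 0.04045, else ((c+0.055)/1.055)^2.4
  R: 22/255 ≈ 0.086275 > 0.04045 → ((0.086275+0.055)/1.055)^2.4 ≈ 0.008023
  G: 209/255 ≈ 0.819608 > 0.04045 → ((0.819608+0.055)/1.055)^2.4 ≈ 0.637597
  B: 60/255 ≈ 0.235294 > 0.04045 → ((0.235294+0.055)/1.055)^2.4 ≈ 0.045186
R_lin = 0.008023, G_lin = 0.637597, B_lin = 0.045186
L = 0.2126×R + 0.7152×G + 0.0722×B
L = 0.2126×0.008023 + 0.7152×0.637597 + 0.0722×0.045186
L ≈ 0.460977


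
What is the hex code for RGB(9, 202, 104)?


R = 9 → 09 (hex)
G = 202 → CA (hex)
B = 104 → 68 (hex)
Hex = #09CA68


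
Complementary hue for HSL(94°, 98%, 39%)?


Complement = opposite side of color wheel = hue + 180°
H' = (94 + 180) mod 360 = 274°
S and L unchanged.
= HSL(274°, 98%, 39%)


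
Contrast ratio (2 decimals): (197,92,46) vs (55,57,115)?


Linearize each sRGB channel c=v/255: c/12.92 if c ≤ 0.04045 else ((c+0.055)/1.055)^2.4
L = 0.2126×R_lin + 0.7152×G_lin + 0.0722×B_lin
Color 1 (197,92,46):
  R=197: 197/255≈0.7725 > 0.04045 → ((0.7725+0.055)/1.055)^2.4 ≈ 0.55834
  G=92: 92/255≈0.3608 > 0.04045 → ((0.3608+0.055)/1.055)^2.4 ≈ 0.10702
  B=46: 46/255≈0.1804 > 0.04045 → ((0.1804+0.055)/1.055)^2.4 ≈ 0.02732
  L1 = 0.2126×0.55834 + 0.7152×0.10702 + 0.0722×0.02732 ≈ 0.19722
Color 2 (55,57,115):
  R=55: 55/255≈0.2157 > 0.04045 → ((0.2157+0.055)/1.055)^2.4 ≈ 0.03820
  G=57: 57/255≈0.2235 > 0.04045 → ((0.2235+0.055)/1.055)^2.4 ≈ 0.04092
  B=115: 115/255≈0.4510 > 0.04045 → ((0.4510+0.055)/1.055)^2.4 ≈ 0.17144
  L2 = 0.2126×0.03820 + 0.7152×0.04092 + 0.0722×0.17144 ≈ 0.04976
Lighter = 0.19722, Darker = 0.04976
Ratio = (L_lighter + 0.05) / (L_darker + 0.05)
Ratio = (0.19722 + 0.05) / (0.04976 + 0.05) = 0.24722 / 0.09976 ≈ 2.4781
Ratio ≈ 2.48:1


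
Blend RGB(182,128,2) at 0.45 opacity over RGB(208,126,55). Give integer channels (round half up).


C = α×F + (1-α)×B, with 1-α = 0.55
R: 0.45×182 + 0.55×208 = 81.90 + 114.40 = 196.30 → 196
G: 0.45×128 + 0.55×126 = 57.60 + 69.30 = 126.90 → 127
B: 0.45×2 + 0.55×55 = 0.90 + 30.25 = 31.15 → 31
= RGB(196, 127, 31)


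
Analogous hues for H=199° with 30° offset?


Base hue: 199°
Left analog: (199 - 30) mod 360 = 169°
Right analog: (199 + 30) mod 360 = 229°
Analogous hues = 169° and 229°


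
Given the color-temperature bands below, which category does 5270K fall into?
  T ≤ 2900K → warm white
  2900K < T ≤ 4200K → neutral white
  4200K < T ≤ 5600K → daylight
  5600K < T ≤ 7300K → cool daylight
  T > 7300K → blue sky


Temperature: 5270K
4200K < 5270K ≤ 5600K → daylight
Classification: daylight


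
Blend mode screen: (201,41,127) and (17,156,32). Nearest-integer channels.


Screen: C = 255 - (255-A)×(255-B)/255, rounded to nearest integer
R: 255 - (255-201)×(255-17)/255 = 255 - 12852/255 ≈ 255 - 50.400 = 204.600 → 205
G: 255 - (255-41)×(255-156)/255 = 255 - 21186/255 ≈ 255 - 83.082 = 171.918 → 172
B: 255 - (255-127)×(255-32)/255 = 255 - 28544/255 ≈ 255 - 111.937 = 143.063 → 143
= RGB(205, 172, 143)


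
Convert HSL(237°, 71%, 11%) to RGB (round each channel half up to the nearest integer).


H=237°, S=0.71, L=0.11
C = (1-|2L-1|)×S = (1-|-0.78|)×0.71 = 0.1562
H' = H/60 = 237/60 ≈ 3.9500; X = C×(1-|H' mod 2 - 1|) = 0.00781
m = L - C/2 = 0.11 - 0.0781 = 0.0319
Sector ⌊H'⌋ = 3 → (R',G',B') = (0.0, 0.00781, 0.1562)
RGB = ((R'+m)×255, (G'+m)×255, (B'+m)×255) = (8.1345, 10.12605, 47.9655)
Round half up → RGB(8, 10, 48)


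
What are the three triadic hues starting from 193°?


Triadic: equally spaced at 120° intervals
H1 = 193°
H2 = (193 + 120) mod 360 = 313°
H3 = (193 + 240) mod 360 = 73°
Triadic = 193°, 313°, 73°


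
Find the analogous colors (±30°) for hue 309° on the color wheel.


Base hue: 309°
Left analog: (309 - 30) mod 360 = 279°
Right analog: (309 + 30) mod 360 = 339°
Analogous hues = 279° and 339°


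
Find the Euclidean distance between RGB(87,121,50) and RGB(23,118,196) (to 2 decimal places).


d = √[(R₁-R₂)² + (G₁-G₂)² + (B₁-B₂)²]
d = √[(87-23)² + (121-118)² + (50-196)²]
d = √[4096 + 9 + 21316]
d = √25421
d ≈ 159.44


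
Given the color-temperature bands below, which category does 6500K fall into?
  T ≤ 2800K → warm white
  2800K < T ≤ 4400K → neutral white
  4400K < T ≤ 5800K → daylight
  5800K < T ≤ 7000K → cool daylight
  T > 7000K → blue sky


Temperature: 6500K
5800K < 6500K ≤ 7000K → cool daylight
Classification: cool daylight


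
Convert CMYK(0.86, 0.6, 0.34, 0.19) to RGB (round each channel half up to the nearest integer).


R = 255 × (1-C) × (1-K) = 255 × 0.14 × 0.81 = 28.917 → 29
G = 255 × (1-M) × (1-K) = 255 × 0.40 × 0.81 = 82.62 → 83
B = 255 × (1-Y) × (1-K) = 255 × 0.66 × 0.81 = 136.323 → 136
= RGB(29, 83, 136)


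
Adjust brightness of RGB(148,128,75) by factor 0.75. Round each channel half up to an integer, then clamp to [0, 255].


Multiply each channel by 0.75, round half up, clamp to [0, 255]
R: 148×0.75 = 111
G: 128×0.75 = 96
B: 75×0.75 = 56.25 → round → 56
= RGB(111, 96, 56)


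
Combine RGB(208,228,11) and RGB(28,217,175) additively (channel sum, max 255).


Additive: each channel = min(255, C₁+C₂)
R: 208+28 = 236 → 236
G: 228+217 = 445 → 255
B: 11+175 = 186 → 186
= RGB(236, 255, 186)


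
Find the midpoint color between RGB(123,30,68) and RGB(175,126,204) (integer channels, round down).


Midpoint: each channel = ⌊(C₁+C₂)/2⌋
R: ⌊(123+175)/2⌋ = 149
G: ⌊(30+126)/2⌋ = 78
B: ⌊(68+204)/2⌋ = 136
= RGB(149, 78, 136)


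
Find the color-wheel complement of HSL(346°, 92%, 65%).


Complement = opposite side of color wheel = hue + 180°
H' = (346 + 180) mod 360 = 166°
S and L unchanged.
= HSL(166°, 92%, 65%)


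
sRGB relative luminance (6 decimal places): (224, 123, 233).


Linearize each channel (sRGB transfer function): c = v/255; c_lin = c/12.92 if c ≤ 0.04045, else ((c+0.055)/1.055)^2.4
  R: 224/255 ≈ 0.878431 > 0.04045 → ((0.878431+0.055)/1.055)^2.4 ≈ 0.745404
  G: 123/255 ≈ 0.482353 > 0.04045 → ((0.482353+0.055)/1.055)^2.4 ≈ 0.198069
  B: 233/255 ≈ 0.913725 > 0.04045 → ((0.913725+0.055)/1.055)^2.4 ≈ 0.814847
R_lin = 0.745404, G_lin = 0.198069, B_lin = 0.814847
L = 0.2126×R + 0.7152×G + 0.0722×B
L = 0.2126×0.745404 + 0.7152×0.198069 + 0.0722×0.814847
L ≈ 0.358964


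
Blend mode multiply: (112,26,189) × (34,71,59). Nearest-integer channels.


Multiply: C = A×B/255, rounded to nearest integer
R: 112×34/255 = 3808/255 ≈ 14.933 → 15
G: 26×71/255 = 1846/255 ≈ 7.239 → 7
B: 189×59/255 = 11151/255 ≈ 43.729 → 44
= RGB(15, 7, 44)


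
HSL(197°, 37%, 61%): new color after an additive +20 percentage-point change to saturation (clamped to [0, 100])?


Original S = 37%
Adjustment = +20 percentage points
New S = 37 + (20) = 57
Clamp to [0, 100] → 57
= HSL(197°, 57%, 61%)


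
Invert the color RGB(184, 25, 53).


Invert: (255-R, 255-G, 255-B)
R: 255-184 = 71
G: 255-25 = 230
B: 255-53 = 202
= RGB(71, 230, 202)


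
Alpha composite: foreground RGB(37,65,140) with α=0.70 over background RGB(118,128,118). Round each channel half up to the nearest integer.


C = α×F + (1-α)×B, with 1-α = 0.30
R: 0.70×37 + 0.30×118 = 25.90 + 35.40 = 61.30 → 61
G: 0.70×65 + 0.30×128 = 45.50 + 38.40 = 83.90 → 84
B: 0.70×140 + 0.30×118 = 98.00 + 35.40 = 133.40 → 133
= RGB(61, 84, 133)


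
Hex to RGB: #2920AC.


29 → 41 (R)
20 → 32 (G)
AC → 172 (B)
= RGB(41, 32, 172)


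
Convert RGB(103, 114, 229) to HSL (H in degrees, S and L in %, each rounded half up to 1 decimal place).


Normalize: R'=103/255≈0.4039, G'=114/255≈0.4471, B'=229/255≈0.8980
Max=229/255, Min=103/255, Δ=Max-Min=126/255
L = (Max+Min)/2 = (229+103)/510 = 332/510 = 0.65098… → L = 65.1%
L > 0.5 → S = Δ/(2-Max-Min) = 126/(510-229-103) = 126/178 = 0.70786… → S = 70.8%
(the 1/255 factors cancel in S and H, so raw channel differences can be used)
Max is B' → H = 60 × ((R-G)/Δ + 4) = 60 × ((103-114)/126 + 4)
  -11/126 + 4 = -0.0873… + 4 = 3.9126…
  H = 60 × 3.9126… = 234.761…° → H = 234.8°
= HSL(234.8°, 70.8%, 65.1%)


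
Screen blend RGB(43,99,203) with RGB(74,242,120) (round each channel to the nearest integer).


Screen: C = 255 - (255-A)×(255-B)/255, rounded to nearest integer
R: 255 - (255-43)×(255-74)/255 = 255 - 38372/255 ≈ 255 - 150.478 = 104.522 → 105
G: 255 - (255-99)×(255-242)/255 = 255 - 2028/255 ≈ 255 - 7.953 = 247.047 → 247
B: 255 - (255-203)×(255-120)/255 = 255 - 7020/255 ≈ 255 - 27.529 = 227.471 → 227
= RGB(105, 247, 227)


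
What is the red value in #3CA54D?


Color: #3CA54D
R = 3C = 60
G = A5 = 165
B = 4D = 77
Red = 60


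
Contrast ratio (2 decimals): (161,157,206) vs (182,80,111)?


Linearize each sRGB channel c=v/255: c/12.92 if c ≤ 0.04045 else ((c+0.055)/1.055)^2.4
L = 0.2126×R_lin + 0.7152×G_lin + 0.0722×B_lin
Color 1 (161,157,206):
  R=161: 161/255≈0.6314 > 0.04045 → ((0.6314+0.055)/1.055)^2.4 ≈ 0.35640
  G=157: 157/255≈0.6157 > 0.04045 → ((0.6157+0.055)/1.055)^2.4 ≈ 0.33716
  B=206: 206/255≈0.8078 > 0.04045 → ((0.8078+0.055)/1.055)^2.4 ≈ 0.61721
  L1 = 0.2126×0.35640 + 0.7152×0.33716 + 0.0722×0.61721 ≈ 0.36147
Color 2 (182,80,111):
  R=182: 182/255≈0.7137 > 0.04045 → ((0.7137+0.055)/1.055)^2.4 ≈ 0.46778
  G=80: 80/255≈0.3137 > 0.04045 → ((0.3137+0.055)/1.055)^2.4 ≈ 0.08022
  B=111: 111/255≈0.4353 > 0.04045 → ((0.4353+0.055)/1.055)^2.4 ≈ 0.15896
  L2 = 0.2126×0.46778 + 0.7152×0.08022 + 0.0722×0.15896 ≈ 0.16830
Lighter = 0.36147, Darker = 0.16830
Ratio = (L_lighter + 0.05) / (L_darker + 0.05)
Ratio = (0.36147 + 0.05) / (0.16830 + 0.05) = 0.41147 / 0.21830 ≈ 1.8849
Ratio ≈ 1.88:1


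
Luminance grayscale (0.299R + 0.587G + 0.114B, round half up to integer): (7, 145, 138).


Gray = 0.299×R + 0.587×G + 0.114×B
Gray = 0.299×7 + 0.587×145 + 0.114×138
Gray = 2.093 + 85.115 + 15.732
Gray = 102.940 → round half up → 103
Gray = 103


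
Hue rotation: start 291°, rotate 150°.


New hue = (H + rotation) mod 360
New hue = (291 + 150) mod 360
= 441 mod 360
= 81°


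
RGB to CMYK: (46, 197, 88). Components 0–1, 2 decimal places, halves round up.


R'=46/255≈0.1804, G'=197/255≈0.7725, B'=88/255≈0.3451
K = 1 - max(R',G',B') = 1 - 197/255 = 58/255 = 0.22745… → 0.23
(1-R'-K)/(1-K) simplifies to (max-R)/max with max = 197:
C = (197-46)/197 = 151/197 = 0.76649… → 0.77
M = (197-197)/197 = 0/197 = 0 → 0.00
Y = (197-88)/197 = 109/197 = 0.55329… → 0.55
= CMYK(0.77, 0.00, 0.55, 0.23)


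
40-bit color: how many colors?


Colors = 2^bits = 2^40
= 1,099,511,627,776 colors


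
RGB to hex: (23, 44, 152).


R = 23 → 17 (hex)
G = 44 → 2C (hex)
B = 152 → 98 (hex)
Hex = #172C98


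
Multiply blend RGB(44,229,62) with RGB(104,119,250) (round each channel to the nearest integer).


Multiply: C = A×B/255, rounded to nearest integer
R: 44×104/255 = 4576/255 ≈ 17.945 → 18
G: 229×119/255 = 27251/255 ≈ 106.867 → 107
B: 62×250/255 = 15500/255 ≈ 60.784 → 61
= RGB(18, 107, 61)


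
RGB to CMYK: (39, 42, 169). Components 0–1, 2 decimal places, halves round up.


R'=39/255≈0.1529, G'=42/255≈0.1647, B'=169/255≈0.6627
K = 1 - max(R',G',B') = 1 - 169/255 = 86/255 = 0.33725… → 0.34
(1-R'-K)/(1-K) simplifies to (max-R)/max with max = 169:
C = (169-39)/169 = 130/169 = 0.76923… → 0.77
M = (169-42)/169 = 127/169 = 0.75147… → 0.75
Y = (169-169)/169 = 0/169 = 0 → 0.00
= CMYK(0.77, 0.75, 0.00, 0.34)


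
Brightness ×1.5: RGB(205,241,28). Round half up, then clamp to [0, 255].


Multiply each channel by 1.5, round half up, clamp to [0, 255]
R: 205×1.5 = 307.5 → round → 308 → clamp → 255
G: 241×1.5 = 361.5 → round → 362 → clamp → 255
B: 28×1.5 = 42
= RGB(255, 255, 42)


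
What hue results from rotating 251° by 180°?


New hue = (H + rotation) mod 360
New hue = (251 + 180) mod 360
= 431 mod 360
= 71°


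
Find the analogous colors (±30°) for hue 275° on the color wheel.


Base hue: 275°
Left analog: (275 - 30) mod 360 = 245°
Right analog: (275 + 30) mod 360 = 305°
Analogous hues = 245° and 305°


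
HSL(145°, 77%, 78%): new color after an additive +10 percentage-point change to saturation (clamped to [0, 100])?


Original S = 77%
Adjustment = +10 percentage points
New S = 77 + (10) = 87
Clamp to [0, 100] → 87
= HSL(145°, 87%, 78%)


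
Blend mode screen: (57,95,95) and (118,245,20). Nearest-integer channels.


Screen: C = 255 - (255-A)×(255-B)/255, rounded to nearest integer
R: 255 - (255-57)×(255-118)/255 = 255 - 27126/255 ≈ 255 - 106.376 = 148.624 → 149
G: 255 - (255-95)×(255-245)/255 = 255 - 1600/255 ≈ 255 - 6.275 = 248.725 → 249
B: 255 - (255-95)×(255-20)/255 = 255 - 37600/255 ≈ 255 - 147.451 = 107.549 → 108
= RGB(149, 249, 108)


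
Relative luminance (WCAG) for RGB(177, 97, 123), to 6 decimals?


Linearize each channel (sRGB transfer function): c = v/255; c_lin = c/12.92 if c ≤ 0.04045, else ((c+0.055)/1.055)^2.4
  R: 177/255 ≈ 0.694118 > 0.04045 → ((0.694118+0.055)/1.055)^2.4 ≈ 0.439657
  G: 97/255 ≈ 0.380392 > 0.04045 → ((0.380392+0.055)/1.055)^2.4 ≈ 0.119538
  B: 123/255 ≈ 0.482353 > 0.04045 → ((0.482353+0.055)/1.055)^2.4 ≈ 0.198069
R_lin = 0.439657, G_lin = 0.119538, B_lin = 0.198069
L = 0.2126×R + 0.7152×G + 0.0722×B
L = 0.2126×0.439657 + 0.7152×0.119538 + 0.0722×0.198069
L ≈ 0.193266


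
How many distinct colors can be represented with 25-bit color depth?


Colors = 2^bits = 2^25
= 33,554,432 colors


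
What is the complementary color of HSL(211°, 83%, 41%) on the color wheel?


Complement = opposite side of color wheel = hue + 180°
H' = (211 + 180) mod 360 = 31°
S and L unchanged.
= HSL(31°, 83%, 41%)


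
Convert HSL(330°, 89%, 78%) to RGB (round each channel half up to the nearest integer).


H=330°, S=0.89, L=0.78
C = (1-|2L-1|)×S = (1-|0.56|)×0.89 = 0.3916
H' = H/60 = 330/60 ≈ 5.5000; X = C×(1-|H' mod 2 - 1|) = 0.1958
m = L - C/2 = 0.78 - 0.1958 = 0.5842
Sector ⌊H'⌋ = 5 → (R',G',B') = (0.3916, 0.0, 0.1958)
RGB = ((R'+m)×255, (G'+m)×255, (B'+m)×255) = (248.829, 148.971, 198.9)
Round half up → RGB(249, 149, 199)


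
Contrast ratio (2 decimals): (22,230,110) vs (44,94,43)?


Linearize each sRGB channel c=v/255: c/12.92 if c ≤ 0.04045 else ((c+0.055)/1.055)^2.4
L = 0.2126×R_lin + 0.7152×G_lin + 0.0722×B_lin
Color 1 (22,230,110):
  R=22: 22/255≈0.0863 > 0.04045 → ((0.0863+0.055)/1.055)^2.4 ≈ 0.00802
  G=230: 230/255≈0.9020 > 0.04045 → ((0.9020+0.055)/1.055)^2.4 ≈ 0.79130
  B=110: 110/255≈0.4314 > 0.04045 → ((0.4314+0.055)/1.055)^2.4 ≈ 0.15593
  L1 = 0.2126×0.00802 + 0.7152×0.79130 + 0.0722×0.15593 ≈ 0.57890
Color 2 (44,94,43):
  R=44: 44/255≈0.1725 > 0.04045 → ((0.1725+0.055)/1.055)^2.4 ≈ 0.02519
  G=94: 94/255≈0.3686 > 0.04045 → ((0.3686+0.055)/1.055)^2.4 ≈ 0.11193
  B=43: 43/255≈0.1686 > 0.04045 → ((0.1686+0.055)/1.055)^2.4 ≈ 0.02416
  L2 = 0.2126×0.02519 + 0.7152×0.11193 + 0.0722×0.02416 ≈ 0.08715
Lighter = 0.57890, Darker = 0.08715
Ratio = (L_lighter + 0.05) / (L_darker + 0.05)
Ratio = (0.57890 + 0.05) / (0.08715 + 0.05) = 0.62890 / 0.13715 ≈ 4.5854
Ratio ≈ 4.59:1


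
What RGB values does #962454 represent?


96 → 150 (R)
24 → 36 (G)
54 → 84 (B)
= RGB(150, 36, 84)


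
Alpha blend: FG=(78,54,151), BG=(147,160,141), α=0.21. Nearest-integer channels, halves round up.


C = α×F + (1-α)×B, with 1-α = 0.79
R: 0.21×78 + 0.79×147 = 16.38 + 116.13 = 132.51 → 133
G: 0.21×54 + 0.79×160 = 11.34 + 126.40 = 137.74 → 138
B: 0.21×151 + 0.79×141 = 31.71 + 111.39 = 143.10 → 143
= RGB(133, 138, 143)


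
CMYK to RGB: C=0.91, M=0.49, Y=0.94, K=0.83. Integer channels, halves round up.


R = 255 × (1-C) × (1-K) = 255 × 0.09 × 0.17 = 3.9015 → 4
G = 255 × (1-M) × (1-K) = 255 × 0.51 × 0.17 = 22.1085 → 22
B = 255 × (1-Y) × (1-K) = 255 × 0.06 × 0.17 = 2.601 → 3
= RGB(4, 22, 3)


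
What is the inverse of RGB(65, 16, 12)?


Invert: (255-R, 255-G, 255-B)
R: 255-65 = 190
G: 255-16 = 239
B: 255-12 = 243
= RGB(190, 239, 243)


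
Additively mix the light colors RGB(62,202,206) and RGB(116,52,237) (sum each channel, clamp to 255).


Additive: each channel = min(255, C₁+C₂)
R: 62+116 = 178 → 178
G: 202+52 = 254 → 254
B: 206+237 = 443 → 255
= RGB(178, 254, 255)


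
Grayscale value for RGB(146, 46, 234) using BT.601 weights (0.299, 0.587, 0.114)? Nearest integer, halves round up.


Gray = 0.299×R + 0.587×G + 0.114×B
Gray = 0.299×146 + 0.587×46 + 0.114×234
Gray = 43.654 + 27.002 + 26.676
Gray = 97.332 → round half up → 97
Gray = 97


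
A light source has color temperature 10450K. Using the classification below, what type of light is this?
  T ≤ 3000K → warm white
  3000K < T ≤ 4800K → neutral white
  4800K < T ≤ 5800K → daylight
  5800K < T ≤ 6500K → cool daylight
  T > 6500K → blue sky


Temperature: 10450K
10450K > 6500K → blue sky
Classification: blue sky


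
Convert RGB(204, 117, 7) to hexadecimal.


R = 204 → CC (hex)
G = 117 → 75 (hex)
B = 7 → 07 (hex)
Hex = #CC7507


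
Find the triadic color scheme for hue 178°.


Triadic: equally spaced at 120° intervals
H1 = 178°
H2 = (178 + 120) mod 360 = 298°
H3 = (178 + 240) mod 360 = 58°
Triadic = 178°, 298°, 58°


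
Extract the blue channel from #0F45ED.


Color: #0F45ED
R = 0F = 15
G = 45 = 69
B = ED = 237
Blue = 237


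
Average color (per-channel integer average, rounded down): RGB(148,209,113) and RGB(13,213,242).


Midpoint: each channel = ⌊(C₁+C₂)/2⌋
R: ⌊(148+13)/2⌋ = 80
G: ⌊(209+213)/2⌋ = 211
B: ⌊(113+242)/2⌋ = 177
= RGB(80, 211, 177)


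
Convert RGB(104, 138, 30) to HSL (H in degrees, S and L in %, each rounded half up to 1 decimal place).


Normalize: R'=104/255≈0.4078, G'=138/255≈0.5412, B'=30/255≈0.1176
Max=138/255, Min=30/255, Δ=Max-Min=108/255
L = (Max+Min)/2 = (138+30)/510 = 168/510 = 0.32941… → L = 32.9%
L ≤ 0.5 → S = Δ/(Max+Min) = 108/(138+30) = 108/168 = 0.64285… → S = 64.3%
(the 1/255 factors cancel in S and H, so raw channel differences can be used)
Max is G' → H = 60 × ((B-R)/Δ + 2) = 60 × ((30-104)/108 + 2)
  -74/108 + 2 = -0.6851… + 2 = 1.3148…
  H = 60 × 1.3148… = 78.888…° → H = 78.9°
= HSL(78.9°, 64.3%, 32.9%)


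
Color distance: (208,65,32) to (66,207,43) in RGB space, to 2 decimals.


d = √[(R₁-R₂)² + (G₁-G₂)² + (B₁-B₂)²]
d = √[(208-66)² + (65-207)² + (32-43)²]
d = √[20164 + 20164 + 121]
d = √40449
d ≈ 201.12


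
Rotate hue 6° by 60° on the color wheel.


New hue = (H + rotation) mod 360
New hue = (6 + 60) mod 360
= 66 mod 360
= 66°


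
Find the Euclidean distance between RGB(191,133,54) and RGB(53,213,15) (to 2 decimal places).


d = √[(R₁-R₂)² + (G₁-G₂)² + (B₁-B₂)²]
d = √[(191-53)² + (133-213)² + (54-15)²]
d = √[19044 + 6400 + 1521]
d = √26965
d ≈ 164.21


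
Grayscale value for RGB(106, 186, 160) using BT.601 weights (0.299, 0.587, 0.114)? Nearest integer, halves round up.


Gray = 0.299×R + 0.587×G + 0.114×B
Gray = 0.299×106 + 0.587×186 + 0.114×160
Gray = 31.694 + 109.182 + 18.240
Gray = 159.116 → round half up → 159
Gray = 159


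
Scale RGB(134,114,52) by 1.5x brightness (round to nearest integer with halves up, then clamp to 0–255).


Multiply each channel by 1.5, round half up, clamp to [0, 255]
R: 134×1.5 = 201
G: 114×1.5 = 171
B: 52×1.5 = 78
= RGB(201, 171, 78)


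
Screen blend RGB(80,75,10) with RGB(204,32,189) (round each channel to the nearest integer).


Screen: C = 255 - (255-A)×(255-B)/255, rounded to nearest integer
R: 255 - (255-80)×(255-204)/255 = 255 - 8925/255 ≈ 255 - 35.000 = 220.000 → 220
G: 255 - (255-75)×(255-32)/255 = 255 - 40140/255 ≈ 255 - 157.412 = 97.588 → 98
B: 255 - (255-10)×(255-189)/255 = 255 - 16170/255 ≈ 255 - 63.412 = 191.588 → 192
= RGB(220, 98, 192)


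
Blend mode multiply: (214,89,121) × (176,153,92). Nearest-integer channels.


Multiply: C = A×B/255, rounded to nearest integer
R: 214×176/255 = 37664/255 ≈ 147.702 → 148
G: 89×153/255 = 13617/255 ≈ 53.400 → 53
B: 121×92/255 = 11132/255 ≈ 43.655 → 44
= RGB(148, 53, 44)


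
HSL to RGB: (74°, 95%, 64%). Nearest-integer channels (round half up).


H=74°, S=0.95, L=0.64
C = (1-|2L-1|)×S = (1-|0.28|)×0.95 = 0.684
H' = H/60 = 74/60 ≈ 1.2333; X = C×(1-|H' mod 2 - 1|) = 0.5244
m = L - C/2 = 0.64 - 0.342 = 0.298
Sector ⌊H'⌋ = 1 → (R',G',B') = (0.5244, 0.684, 0.0)
RGB = ((R'+m)×255, (G'+m)×255, (B'+m)×255) = (209.712, 250.41, 75.99)
Round half up → RGB(210, 250, 76)


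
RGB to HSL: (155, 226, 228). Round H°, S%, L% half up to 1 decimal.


Normalize: R'=155/255≈0.6078, G'=226/255≈0.8863, B'=228/255≈0.8941
Max=228/255, Min=155/255, Δ=Max-Min=73/255
L = (Max+Min)/2 = (228+155)/510 = 383/510 = 0.75098… → L = 75.1%
L > 0.5 → S = Δ/(2-Max-Min) = 73/(510-228-155) = 73/127 = 0.57480… → S = 57.5%
(the 1/255 factors cancel in S and H, so raw channel differences can be used)
Max is B' → H = 60 × ((R-G)/Δ + 4) = 60 × ((155-226)/73 + 4)
  -71/73 + 4 = -0.9726… + 4 = 3.0273…
  H = 60 × 3.0273… = 181.643…° → H = 181.6°
= HSL(181.6°, 57.5%, 75.1%)


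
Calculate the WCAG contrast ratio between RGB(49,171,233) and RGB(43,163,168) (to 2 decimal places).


Linearize each sRGB channel c=v/255: c/12.92 if c ≤ 0.04045 else ((c+0.055)/1.055)^2.4
L = 0.2126×R_lin + 0.7152×G_lin + 0.0722×B_lin
Color 1 (49,171,233):
  R=49: 49/255≈0.1922 > 0.04045 → ((0.1922+0.055)/1.055)^2.4 ≈ 0.03071
  G=171: 171/255≈0.6706 > 0.04045 → ((0.6706+0.055)/1.055)^2.4 ≈ 0.40724
  B=233: 233/255≈0.9137 > 0.04045 → ((0.9137+0.055)/1.055)^2.4 ≈ 0.81485
  L1 = 0.2126×0.03071 + 0.7152×0.40724 + 0.0722×0.81485 ≈ 0.35662
Color 2 (43,163,168):
  R=43: 43/255≈0.1686 > 0.04045 → ((0.1686+0.055)/1.055)^2.4 ≈ 0.02416
  G=163: 163/255≈0.6392 > 0.04045 → ((0.6392+0.055)/1.055)^2.4 ≈ 0.36625
  B=168: 168/255≈0.6588 > 0.04045 → ((0.6588+0.055)/1.055)^2.4 ≈ 0.39157
  L2 = 0.2126×0.02416 + 0.7152×0.36625 + 0.0722×0.39157 ≈ 0.29535
Lighter = 0.35662, Darker = 0.29535
Ratio = (L_lighter + 0.05) / (L_darker + 0.05)
Ratio = (0.35662 + 0.05) / (0.29535 + 0.05) = 0.40662 / 0.34535 ≈ 1.1774
Ratio ≈ 1.18:1


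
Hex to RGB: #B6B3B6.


B6 → 182 (R)
B3 → 179 (G)
B6 → 182 (B)
= RGB(182, 179, 182)


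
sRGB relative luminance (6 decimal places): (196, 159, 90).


Linearize each channel (sRGB transfer function): c = v/255; c_lin = c/12.92 if c ≤ 0.04045, else ((c+0.055)/1.055)^2.4
  R: 196/255 ≈ 0.768627 > 0.04045 → ((0.768627+0.055)/1.055)^2.4 ≈ 0.552011
  G: 159/255 ≈ 0.623529 > 0.04045 → ((0.623529+0.055)/1.055)^2.4 ≈ 0.346704
  B: 90/255 ≈ 0.352941 > 0.04045 → ((0.352941+0.055)/1.055)^2.4 ≈ 0.102242
R_lin = 0.552011, G_lin = 0.346704, B_lin = 0.102242
L = 0.2126×R + 0.7152×G + 0.0722×B
L = 0.2126×0.552011 + 0.7152×0.346704 + 0.0722×0.102242
L ≈ 0.372702


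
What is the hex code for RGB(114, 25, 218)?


R = 114 → 72 (hex)
G = 25 → 19 (hex)
B = 218 → DA (hex)
Hex = #7219DA


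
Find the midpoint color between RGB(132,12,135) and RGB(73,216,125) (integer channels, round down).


Midpoint: each channel = ⌊(C₁+C₂)/2⌋
R: ⌊(132+73)/2⌋ = 102
G: ⌊(12+216)/2⌋ = 114
B: ⌊(135+125)/2⌋ = 130
= RGB(102, 114, 130)


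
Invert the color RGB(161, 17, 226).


Invert: (255-R, 255-G, 255-B)
R: 255-161 = 94
G: 255-17 = 238
B: 255-226 = 29
= RGB(94, 238, 29)


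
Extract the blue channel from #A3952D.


Color: #A3952D
R = A3 = 163
G = 95 = 149
B = 2D = 45
Blue = 45


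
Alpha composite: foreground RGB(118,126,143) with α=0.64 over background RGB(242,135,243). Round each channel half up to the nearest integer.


C = α×F + (1-α)×B, with 1-α = 0.36
R: 0.64×118 + 0.36×242 = 75.52 + 87.12 = 162.64 → 163
G: 0.64×126 + 0.36×135 = 80.64 + 48.60 = 129.24 → 129
B: 0.64×143 + 0.36×243 = 91.52 + 87.48 = 179.00 → 179
= RGB(163, 129, 179)


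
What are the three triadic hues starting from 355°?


Triadic: equally spaced at 120° intervals
H1 = 355°
H2 = (355 + 120) mod 360 = 115°
H3 = (355 + 240) mod 360 = 235°
Triadic = 355°, 115°, 235°


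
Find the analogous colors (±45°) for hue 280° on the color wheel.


Base hue: 280°
Left analog: (280 - 45) mod 360 = 235°
Right analog: (280 + 45) mod 360 = 325°
Analogous hues = 235° and 325°


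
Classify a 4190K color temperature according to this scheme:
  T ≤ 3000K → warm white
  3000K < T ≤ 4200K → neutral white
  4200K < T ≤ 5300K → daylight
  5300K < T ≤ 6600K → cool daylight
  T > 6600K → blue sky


Temperature: 4190K
3000K < 4190K ≤ 4200K → neutral white
Classification: neutral white


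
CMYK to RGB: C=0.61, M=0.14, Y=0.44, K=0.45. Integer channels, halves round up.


R = 255 × (1-C) × (1-K) = 255 × 0.39 × 0.55 = 54.6975 → 55
G = 255 × (1-M) × (1-K) = 255 × 0.86 × 0.55 = 120.615 → 121
B = 255 × (1-Y) × (1-K) = 255 × 0.56 × 0.55 = 78.54 → 79
= RGB(55, 121, 79)


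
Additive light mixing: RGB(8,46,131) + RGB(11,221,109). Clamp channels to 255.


Additive: each channel = min(255, C₁+C₂)
R: 8+11 = 19 → 19
G: 46+221 = 267 → 255
B: 131+109 = 240 → 240
= RGB(19, 255, 240)


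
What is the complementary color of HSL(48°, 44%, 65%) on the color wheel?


Complement = opposite side of color wheel = hue + 180°
H' = (48 + 180) mod 360 = 228°
S and L unchanged.
= HSL(228°, 44%, 65%)


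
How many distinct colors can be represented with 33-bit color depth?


Colors = 2^bits = 2^33
= 8,589,934,592 colors


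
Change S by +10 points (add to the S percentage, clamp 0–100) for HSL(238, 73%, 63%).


Original S = 73%
Adjustment = +10 percentage points
New S = 73 + (10) = 83
Clamp to [0, 100] → 83
= HSL(238°, 83%, 63%)


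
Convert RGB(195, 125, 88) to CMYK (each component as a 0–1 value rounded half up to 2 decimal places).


R'=195/255≈0.7647, G'=125/255≈0.4902, B'=88/255≈0.3451
K = 1 - max(R',G',B') = 1 - 195/255 = 60/255 = 0.23529… → 0.24
(1-R'-K)/(1-K) simplifies to (max-R)/max with max = 195:
C = (195-195)/195 = 0/195 = 0 → 0.00
M = (195-125)/195 = 70/195 = 0.35897… → 0.36
Y = (195-88)/195 = 107/195 = 0.54871… → 0.55
= CMYK(0.00, 0.36, 0.55, 0.24)


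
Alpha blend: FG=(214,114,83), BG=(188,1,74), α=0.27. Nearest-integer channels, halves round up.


C = α×F + (1-α)×B, with 1-α = 0.73
R: 0.27×214 + 0.73×188 = 57.78 + 137.24 = 195.02 → 195
G: 0.27×114 + 0.73×1 = 30.78 + 0.73 = 31.51 → 32
B: 0.27×83 + 0.73×74 = 22.41 + 54.02 = 76.43 → 76
= RGB(195, 32, 76)


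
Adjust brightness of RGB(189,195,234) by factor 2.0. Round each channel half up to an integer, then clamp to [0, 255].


Multiply each channel by 2.0, round half up, clamp to [0, 255]
R: 189×2.0 = 378 → clamp → 255
G: 195×2.0 = 390 → clamp → 255
B: 234×2.0 = 468 → clamp → 255
= RGB(255, 255, 255)


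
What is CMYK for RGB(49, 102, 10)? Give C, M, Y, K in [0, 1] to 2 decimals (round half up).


R'=49/255≈0.1922, G'=102/255≈0.4000, B'=10/255≈0.0392
K = 1 - max(R',G',B') = 1 - 102/255 = 153/255 = 0.6 → 0.60
(1-R'-K)/(1-K) simplifies to (max-R)/max with max = 102:
C = (102-49)/102 = 53/102 = 0.51960… → 0.52
M = (102-102)/102 = 0/102 = 0 → 0.00
Y = (102-10)/102 = 92/102 = 0.90196… → 0.90
= CMYK(0.52, 0.00, 0.90, 0.60)


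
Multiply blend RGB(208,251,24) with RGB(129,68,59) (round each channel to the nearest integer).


Multiply: C = A×B/255, rounded to nearest integer
R: 208×129/255 = 26832/255 ≈ 105.224 → 105
G: 251×68/255 = 17068/255 ≈ 66.933 → 67
B: 24×59/255 = 1416/255 ≈ 5.553 → 6
= RGB(105, 67, 6)


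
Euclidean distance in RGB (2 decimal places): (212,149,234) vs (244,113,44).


d = √[(R₁-R₂)² + (G₁-G₂)² + (B₁-B₂)²]
d = √[(212-244)² + (149-113)² + (234-44)²]
d = √[1024 + 1296 + 36100]
d = √38420
d ≈ 196.01


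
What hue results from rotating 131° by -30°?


New hue = (H + rotation) mod 360
New hue = (131 -30) mod 360
= 101 mod 360
= 101°


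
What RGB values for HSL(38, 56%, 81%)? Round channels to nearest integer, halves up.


H=38°, S=0.56, L=0.81
C = (1-|2L-1|)×S = (1-|0.62|)×0.56 = 0.2128
H' = H/60 = 38/60 ≈ 0.6333; X = C×(1-|H' mod 2 - 1|) ≈ 0.1348
m = L - C/2 = 0.81 - 0.1064 = 0.7036
Sector ⌊H'⌋ = 0 → (R',G',B') = (0.2128, ≈0.1348, 0.0)
RGB = ((R'+m)×255, (G'+m)×255, (B'+m)×255) = (233.682, 213.7852, 179.418)
Round half up → RGB(234, 214, 179)


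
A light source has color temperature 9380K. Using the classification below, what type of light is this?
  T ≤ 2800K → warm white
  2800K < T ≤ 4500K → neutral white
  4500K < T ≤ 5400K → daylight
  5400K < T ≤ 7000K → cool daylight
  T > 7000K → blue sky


Temperature: 9380K
9380K > 7000K → blue sky
Classification: blue sky


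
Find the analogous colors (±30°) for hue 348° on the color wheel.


Base hue: 348°
Left analog: (348 - 30) mod 360 = 318°
Right analog: (348 + 30) mod 360 = 18°
Analogous hues = 318° and 18°


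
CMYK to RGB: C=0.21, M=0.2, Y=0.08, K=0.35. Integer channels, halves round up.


R = 255 × (1-C) × (1-K) = 255 × 0.79 × 0.65 = 130.9425 → 131
G = 255 × (1-M) × (1-K) = 255 × 0.80 × 0.65 = 132.6 → 133
B = 255 × (1-Y) × (1-K) = 255 × 0.92 × 0.65 = 152.49 → 152
= RGB(131, 133, 152)


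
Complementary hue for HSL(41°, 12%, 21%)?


Complement = opposite side of color wheel = hue + 180°
H' = (41 + 180) mod 360 = 221°
S and L unchanged.
= HSL(221°, 12%, 21%)


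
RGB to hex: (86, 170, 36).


R = 86 → 56 (hex)
G = 170 → AA (hex)
B = 36 → 24 (hex)
Hex = #56AA24


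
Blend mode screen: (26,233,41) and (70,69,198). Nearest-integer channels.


Screen: C = 255 - (255-A)×(255-B)/255, rounded to nearest integer
R: 255 - (255-26)×(255-70)/255 = 255 - 42365/255 ≈ 255 - 166.137 = 88.863 → 89
G: 255 - (255-233)×(255-69)/255 = 255 - 4092/255 ≈ 255 - 16.047 = 238.953 → 239
B: 255 - (255-41)×(255-198)/255 = 255 - 12198/255 ≈ 255 - 47.835 = 207.165 → 207
= RGB(89, 239, 207)


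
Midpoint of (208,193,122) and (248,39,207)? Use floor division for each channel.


Midpoint: each channel = ⌊(C₁+C₂)/2⌋
R: ⌊(208+248)/2⌋ = 228
G: ⌊(193+39)/2⌋ = 116
B: ⌊(122+207)/2⌋ = 164
= RGB(228, 116, 164)


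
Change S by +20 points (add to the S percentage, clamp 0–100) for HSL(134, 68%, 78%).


Original S = 68%
Adjustment = +20 percentage points
New S = 68 + (20) = 88
Clamp to [0, 100] → 88
= HSL(134°, 88%, 78%)


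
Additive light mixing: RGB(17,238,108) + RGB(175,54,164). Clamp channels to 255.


Additive: each channel = min(255, C₁+C₂)
R: 17+175 = 192 → 192
G: 238+54 = 292 → 255
B: 108+164 = 272 → 255
= RGB(192, 255, 255)


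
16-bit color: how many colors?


Colors = 2^bits = 2^16
= 65,536 colors


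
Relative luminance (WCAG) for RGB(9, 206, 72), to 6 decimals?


Linearize each channel (sRGB transfer function): c = v/255; c_lin = c/12.92 if c ≤ 0.04045, else ((c+0.055)/1.055)^2.4
  R: 9/255 ≈ 0.035294 ≤ 0.04045 → 0.035294/12.92 ≈ 0.002732
  G: 206/255 ≈ 0.807843 > 0.04045 → ((0.807843+0.055)/1.055)^2.4 ≈ 0.617207
  B: 72/255 ≈ 0.282353 > 0.04045 → ((0.282353+0.055)/1.055)^2.4 ≈ 0.064803
R_lin = 0.002732, G_lin = 0.617207, B_lin = 0.064803
L = 0.2126×R + 0.7152×G + 0.0722×B
L = 0.2126×0.002732 + 0.7152×0.617207 + 0.0722×0.064803
L ≈ 0.446686


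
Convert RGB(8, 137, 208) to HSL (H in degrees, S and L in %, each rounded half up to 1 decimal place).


Normalize: R'=8/255≈0.0314, G'=137/255≈0.5373, B'=208/255≈0.8157
Max=208/255, Min=8/255, Δ=Max-Min=200/255
L = (Max+Min)/2 = (208+8)/510 = 216/510 = 0.42352… → L = 42.4%
L ≤ 0.5 → S = Δ/(Max+Min) = 200/(208+8) = 200/216 = 0.92592… → S = 92.6%
(the 1/255 factors cancel in S and H, so raw channel differences can be used)
Max is B' → H = 60 × ((R-G)/Δ + 4) = 60 × ((8-137)/200 + 4)
  -129/200 + 4 = -0.645 + 4 = 3.355
  H = 60 × 3.355 = 201.3° → H = 201.3°
= HSL(201.3°, 92.6%, 42.4%)


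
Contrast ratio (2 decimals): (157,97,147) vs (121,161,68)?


Linearize each sRGB channel c=v/255: c/12.92 if c ≤ 0.04045 else ((c+0.055)/1.055)^2.4
L = 0.2126×R_lin + 0.7152×G_lin + 0.0722×B_lin
Color 1 (157,97,147):
  R=157: 157/255≈0.6157 > 0.04045 → ((0.6157+0.055)/1.055)^2.4 ≈ 0.33716
  G=97: 97/255≈0.3804 > 0.04045 → ((0.3804+0.055)/1.055)^2.4 ≈ 0.11954
  B=147: 147/255≈0.5765 > 0.04045 → ((0.5765+0.055)/1.055)^2.4 ≈ 0.29177
  L1 = 0.2126×0.33716 + 0.7152×0.11954 + 0.0722×0.29177 ≈ 0.17824
Color 2 (121,161,68):
  R=121: 121/255≈0.4745 > 0.04045 → ((0.4745+0.055)/1.055)^2.4 ≈ 0.19120
  G=161: 161/255≈0.6314 > 0.04045 → ((0.6314+0.055)/1.055)^2.4 ≈ 0.35640
  B=68: 68/255≈0.2667 > 0.04045 → ((0.2667+0.055)/1.055)^2.4 ≈ 0.05781
  L2 = 0.2126×0.19120 + 0.7152×0.35640 + 0.0722×0.05781 ≈ 0.29972
Lighter = 0.29972, Darker = 0.17824
Ratio = (L_lighter + 0.05) / (L_darker + 0.05)
Ratio = (0.29972 + 0.05) / (0.17824 + 0.05) = 0.34972 / 0.22824 ≈ 1.5322
Ratio ≈ 1.53:1


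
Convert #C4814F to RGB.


C4 → 196 (R)
81 → 129 (G)
4F → 79 (B)
= RGB(196, 129, 79)


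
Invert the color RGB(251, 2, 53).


Invert: (255-R, 255-G, 255-B)
R: 255-251 = 4
G: 255-2 = 253
B: 255-53 = 202
= RGB(4, 253, 202)


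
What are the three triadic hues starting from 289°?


Triadic: equally spaced at 120° intervals
H1 = 289°
H2 = (289 + 120) mod 360 = 49°
H3 = (289 + 240) mod 360 = 169°
Triadic = 289°, 49°, 169°


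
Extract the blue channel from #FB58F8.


Color: #FB58F8
R = FB = 251
G = 58 = 88
B = F8 = 248
Blue = 248


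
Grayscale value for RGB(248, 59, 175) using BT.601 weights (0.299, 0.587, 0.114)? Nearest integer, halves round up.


Gray = 0.299×R + 0.587×G + 0.114×B
Gray = 0.299×248 + 0.587×59 + 0.114×175
Gray = 74.152 + 34.633 + 19.950
Gray = 128.735 → round half up → 129
Gray = 129


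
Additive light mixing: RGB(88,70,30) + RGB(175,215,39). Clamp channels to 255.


Additive: each channel = min(255, C₁+C₂)
R: 88+175 = 263 → 255
G: 70+215 = 285 → 255
B: 30+39 = 69 → 69
= RGB(255, 255, 69)


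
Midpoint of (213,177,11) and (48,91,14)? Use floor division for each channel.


Midpoint: each channel = ⌊(C₁+C₂)/2⌋
R: ⌊(213+48)/2⌋ = 130
G: ⌊(177+91)/2⌋ = 134
B: ⌊(11+14)/2⌋ = 12
= RGB(130, 134, 12)


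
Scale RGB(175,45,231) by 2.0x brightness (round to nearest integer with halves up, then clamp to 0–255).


Multiply each channel by 2.0, round half up, clamp to [0, 255]
R: 175×2.0 = 350 → clamp → 255
G: 45×2.0 = 90
B: 231×2.0 = 462 → clamp → 255
= RGB(255, 90, 255)


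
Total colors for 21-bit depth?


Colors = 2^bits = 2^21
= 2,097,152 colors


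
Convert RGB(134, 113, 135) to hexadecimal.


R = 134 → 86 (hex)
G = 113 → 71 (hex)
B = 135 → 87 (hex)
Hex = #867187


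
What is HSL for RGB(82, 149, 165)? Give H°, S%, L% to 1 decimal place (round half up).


Normalize: R'=82/255≈0.3216, G'=149/255≈0.5843, B'=165/255≈0.6471
Max=165/255, Min=82/255, Δ=Max-Min=83/255
L = (Max+Min)/2 = (165+82)/510 = 247/510 = 0.48431… → L = 48.4%
L ≤ 0.5 → S = Δ/(Max+Min) = 83/(165+82) = 83/247 = 0.33603… → S = 33.6%
(the 1/255 factors cancel in S and H, so raw channel differences can be used)
Max is B' → H = 60 × ((R-G)/Δ + 4) = 60 × ((82-149)/83 + 4)
  -67/83 + 4 = -0.8072… + 4 = 3.1927…
  H = 60 × 3.1927… = 191.566…° → H = 191.6°
= HSL(191.6°, 33.6%, 48.4%)
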